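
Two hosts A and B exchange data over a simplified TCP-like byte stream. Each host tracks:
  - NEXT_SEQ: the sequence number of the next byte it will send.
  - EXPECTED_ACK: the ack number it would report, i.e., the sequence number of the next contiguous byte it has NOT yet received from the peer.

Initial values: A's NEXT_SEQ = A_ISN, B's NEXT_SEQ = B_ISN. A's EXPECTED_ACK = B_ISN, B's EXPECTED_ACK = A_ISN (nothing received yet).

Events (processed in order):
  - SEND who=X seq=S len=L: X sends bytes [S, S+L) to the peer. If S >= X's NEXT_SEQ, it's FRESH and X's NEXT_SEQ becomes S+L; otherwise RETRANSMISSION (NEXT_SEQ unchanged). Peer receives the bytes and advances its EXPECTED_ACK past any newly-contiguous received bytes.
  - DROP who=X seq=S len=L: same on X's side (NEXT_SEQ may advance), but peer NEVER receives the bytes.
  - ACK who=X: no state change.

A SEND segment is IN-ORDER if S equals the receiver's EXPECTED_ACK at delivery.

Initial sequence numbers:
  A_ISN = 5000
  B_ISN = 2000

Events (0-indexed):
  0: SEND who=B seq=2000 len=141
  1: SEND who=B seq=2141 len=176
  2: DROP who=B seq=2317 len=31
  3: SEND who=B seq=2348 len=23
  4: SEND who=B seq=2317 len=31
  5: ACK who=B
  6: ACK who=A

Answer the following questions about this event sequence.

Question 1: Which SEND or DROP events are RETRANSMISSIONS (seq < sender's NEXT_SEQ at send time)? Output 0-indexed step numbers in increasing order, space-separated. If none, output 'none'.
Step 0: SEND seq=2000 -> fresh
Step 1: SEND seq=2141 -> fresh
Step 2: DROP seq=2317 -> fresh
Step 3: SEND seq=2348 -> fresh
Step 4: SEND seq=2317 -> retransmit

Answer: 4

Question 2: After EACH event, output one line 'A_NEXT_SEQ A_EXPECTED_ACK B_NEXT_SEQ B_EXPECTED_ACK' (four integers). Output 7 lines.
5000 2141 2141 5000
5000 2317 2317 5000
5000 2317 2348 5000
5000 2317 2371 5000
5000 2371 2371 5000
5000 2371 2371 5000
5000 2371 2371 5000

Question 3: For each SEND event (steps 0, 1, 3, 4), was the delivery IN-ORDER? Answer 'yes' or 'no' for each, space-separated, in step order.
Step 0: SEND seq=2000 -> in-order
Step 1: SEND seq=2141 -> in-order
Step 3: SEND seq=2348 -> out-of-order
Step 4: SEND seq=2317 -> in-order

Answer: yes yes no yes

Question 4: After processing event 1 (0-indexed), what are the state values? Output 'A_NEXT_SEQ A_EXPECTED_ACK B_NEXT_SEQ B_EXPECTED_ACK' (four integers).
After event 0: A_seq=5000 A_ack=2141 B_seq=2141 B_ack=5000
After event 1: A_seq=5000 A_ack=2317 B_seq=2317 B_ack=5000

5000 2317 2317 5000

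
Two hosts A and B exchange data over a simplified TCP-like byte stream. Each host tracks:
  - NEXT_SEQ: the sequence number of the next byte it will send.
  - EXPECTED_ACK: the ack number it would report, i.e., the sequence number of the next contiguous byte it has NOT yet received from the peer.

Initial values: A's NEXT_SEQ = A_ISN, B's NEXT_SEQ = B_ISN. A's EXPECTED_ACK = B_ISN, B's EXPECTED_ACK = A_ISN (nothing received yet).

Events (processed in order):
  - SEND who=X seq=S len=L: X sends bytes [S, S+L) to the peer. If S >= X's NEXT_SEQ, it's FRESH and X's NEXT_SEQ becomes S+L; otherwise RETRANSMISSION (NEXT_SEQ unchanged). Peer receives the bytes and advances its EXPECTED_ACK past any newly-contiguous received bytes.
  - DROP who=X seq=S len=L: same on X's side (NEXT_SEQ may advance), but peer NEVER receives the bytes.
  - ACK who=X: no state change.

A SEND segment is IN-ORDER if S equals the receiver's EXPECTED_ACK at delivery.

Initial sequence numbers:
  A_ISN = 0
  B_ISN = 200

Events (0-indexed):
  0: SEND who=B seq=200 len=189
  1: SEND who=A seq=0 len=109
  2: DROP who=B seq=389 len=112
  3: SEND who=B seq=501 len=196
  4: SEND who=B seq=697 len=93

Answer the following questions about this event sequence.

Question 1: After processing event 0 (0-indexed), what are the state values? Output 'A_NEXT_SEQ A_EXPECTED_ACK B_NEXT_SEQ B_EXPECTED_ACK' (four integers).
After event 0: A_seq=0 A_ack=389 B_seq=389 B_ack=0

0 389 389 0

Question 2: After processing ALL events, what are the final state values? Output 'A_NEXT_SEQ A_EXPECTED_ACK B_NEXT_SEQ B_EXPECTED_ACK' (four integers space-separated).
Answer: 109 389 790 109

Derivation:
After event 0: A_seq=0 A_ack=389 B_seq=389 B_ack=0
After event 1: A_seq=109 A_ack=389 B_seq=389 B_ack=109
After event 2: A_seq=109 A_ack=389 B_seq=501 B_ack=109
After event 3: A_seq=109 A_ack=389 B_seq=697 B_ack=109
After event 4: A_seq=109 A_ack=389 B_seq=790 B_ack=109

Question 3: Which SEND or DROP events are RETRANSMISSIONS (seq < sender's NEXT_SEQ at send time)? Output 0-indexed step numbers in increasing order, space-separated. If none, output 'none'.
Answer: none

Derivation:
Step 0: SEND seq=200 -> fresh
Step 1: SEND seq=0 -> fresh
Step 2: DROP seq=389 -> fresh
Step 3: SEND seq=501 -> fresh
Step 4: SEND seq=697 -> fresh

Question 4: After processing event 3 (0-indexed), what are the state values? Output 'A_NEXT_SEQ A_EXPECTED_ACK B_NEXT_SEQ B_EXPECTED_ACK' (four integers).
After event 0: A_seq=0 A_ack=389 B_seq=389 B_ack=0
After event 1: A_seq=109 A_ack=389 B_seq=389 B_ack=109
After event 2: A_seq=109 A_ack=389 B_seq=501 B_ack=109
After event 3: A_seq=109 A_ack=389 B_seq=697 B_ack=109

109 389 697 109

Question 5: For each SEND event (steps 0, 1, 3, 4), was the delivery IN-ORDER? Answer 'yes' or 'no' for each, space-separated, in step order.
Answer: yes yes no no

Derivation:
Step 0: SEND seq=200 -> in-order
Step 1: SEND seq=0 -> in-order
Step 3: SEND seq=501 -> out-of-order
Step 4: SEND seq=697 -> out-of-order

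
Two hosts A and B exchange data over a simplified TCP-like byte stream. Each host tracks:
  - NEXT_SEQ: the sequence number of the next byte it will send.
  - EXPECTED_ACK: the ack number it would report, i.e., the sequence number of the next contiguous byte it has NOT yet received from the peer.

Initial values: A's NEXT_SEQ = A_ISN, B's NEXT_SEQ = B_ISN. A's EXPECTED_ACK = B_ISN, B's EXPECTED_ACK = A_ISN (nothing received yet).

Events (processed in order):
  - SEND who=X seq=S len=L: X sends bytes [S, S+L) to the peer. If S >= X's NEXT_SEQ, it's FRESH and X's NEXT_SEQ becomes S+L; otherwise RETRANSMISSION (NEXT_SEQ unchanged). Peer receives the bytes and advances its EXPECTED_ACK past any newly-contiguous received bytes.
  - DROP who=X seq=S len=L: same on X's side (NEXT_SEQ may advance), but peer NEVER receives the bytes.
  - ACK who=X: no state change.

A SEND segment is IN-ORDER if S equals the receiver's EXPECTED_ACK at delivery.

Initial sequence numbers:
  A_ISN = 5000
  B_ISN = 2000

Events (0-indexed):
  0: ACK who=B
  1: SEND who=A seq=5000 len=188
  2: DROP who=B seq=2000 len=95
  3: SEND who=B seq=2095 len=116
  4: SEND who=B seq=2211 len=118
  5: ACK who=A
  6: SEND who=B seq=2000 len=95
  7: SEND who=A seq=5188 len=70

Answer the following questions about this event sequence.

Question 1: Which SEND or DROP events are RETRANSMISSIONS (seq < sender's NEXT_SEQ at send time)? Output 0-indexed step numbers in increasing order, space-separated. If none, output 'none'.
Step 1: SEND seq=5000 -> fresh
Step 2: DROP seq=2000 -> fresh
Step 3: SEND seq=2095 -> fresh
Step 4: SEND seq=2211 -> fresh
Step 6: SEND seq=2000 -> retransmit
Step 7: SEND seq=5188 -> fresh

Answer: 6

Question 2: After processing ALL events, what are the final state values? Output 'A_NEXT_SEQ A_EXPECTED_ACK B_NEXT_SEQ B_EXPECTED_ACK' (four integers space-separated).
After event 0: A_seq=5000 A_ack=2000 B_seq=2000 B_ack=5000
After event 1: A_seq=5188 A_ack=2000 B_seq=2000 B_ack=5188
After event 2: A_seq=5188 A_ack=2000 B_seq=2095 B_ack=5188
After event 3: A_seq=5188 A_ack=2000 B_seq=2211 B_ack=5188
After event 4: A_seq=5188 A_ack=2000 B_seq=2329 B_ack=5188
After event 5: A_seq=5188 A_ack=2000 B_seq=2329 B_ack=5188
After event 6: A_seq=5188 A_ack=2329 B_seq=2329 B_ack=5188
After event 7: A_seq=5258 A_ack=2329 B_seq=2329 B_ack=5258

Answer: 5258 2329 2329 5258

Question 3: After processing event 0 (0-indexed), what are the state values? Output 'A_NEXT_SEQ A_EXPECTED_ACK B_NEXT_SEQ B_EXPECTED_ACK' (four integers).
After event 0: A_seq=5000 A_ack=2000 B_seq=2000 B_ack=5000

5000 2000 2000 5000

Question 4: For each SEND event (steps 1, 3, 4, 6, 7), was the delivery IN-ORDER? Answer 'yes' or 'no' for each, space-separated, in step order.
Step 1: SEND seq=5000 -> in-order
Step 3: SEND seq=2095 -> out-of-order
Step 4: SEND seq=2211 -> out-of-order
Step 6: SEND seq=2000 -> in-order
Step 7: SEND seq=5188 -> in-order

Answer: yes no no yes yes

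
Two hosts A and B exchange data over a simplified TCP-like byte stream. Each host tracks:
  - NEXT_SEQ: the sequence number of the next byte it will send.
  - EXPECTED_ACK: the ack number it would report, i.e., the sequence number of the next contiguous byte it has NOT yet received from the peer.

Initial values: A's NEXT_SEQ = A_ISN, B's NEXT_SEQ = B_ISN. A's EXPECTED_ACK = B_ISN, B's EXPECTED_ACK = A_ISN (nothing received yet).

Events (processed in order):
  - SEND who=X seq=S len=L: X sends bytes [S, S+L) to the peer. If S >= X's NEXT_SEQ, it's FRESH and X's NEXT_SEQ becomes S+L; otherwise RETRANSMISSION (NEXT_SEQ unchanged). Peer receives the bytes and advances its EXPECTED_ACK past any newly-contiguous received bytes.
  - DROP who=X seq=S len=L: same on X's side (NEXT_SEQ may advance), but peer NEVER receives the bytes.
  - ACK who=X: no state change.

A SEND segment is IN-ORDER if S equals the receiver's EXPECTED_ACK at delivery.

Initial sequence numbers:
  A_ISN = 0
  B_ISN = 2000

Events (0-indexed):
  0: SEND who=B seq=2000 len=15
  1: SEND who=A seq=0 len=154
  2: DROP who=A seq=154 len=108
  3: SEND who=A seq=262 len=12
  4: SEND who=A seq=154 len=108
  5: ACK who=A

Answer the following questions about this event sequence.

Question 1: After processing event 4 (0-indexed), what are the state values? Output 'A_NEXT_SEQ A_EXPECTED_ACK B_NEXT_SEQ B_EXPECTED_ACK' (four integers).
After event 0: A_seq=0 A_ack=2015 B_seq=2015 B_ack=0
After event 1: A_seq=154 A_ack=2015 B_seq=2015 B_ack=154
After event 2: A_seq=262 A_ack=2015 B_seq=2015 B_ack=154
After event 3: A_seq=274 A_ack=2015 B_seq=2015 B_ack=154
After event 4: A_seq=274 A_ack=2015 B_seq=2015 B_ack=274

274 2015 2015 274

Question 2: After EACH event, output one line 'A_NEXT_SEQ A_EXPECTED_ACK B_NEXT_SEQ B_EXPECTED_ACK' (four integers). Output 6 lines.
0 2015 2015 0
154 2015 2015 154
262 2015 2015 154
274 2015 2015 154
274 2015 2015 274
274 2015 2015 274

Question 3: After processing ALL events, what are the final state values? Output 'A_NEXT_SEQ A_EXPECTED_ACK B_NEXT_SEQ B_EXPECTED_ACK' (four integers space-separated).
After event 0: A_seq=0 A_ack=2015 B_seq=2015 B_ack=0
After event 1: A_seq=154 A_ack=2015 B_seq=2015 B_ack=154
After event 2: A_seq=262 A_ack=2015 B_seq=2015 B_ack=154
After event 3: A_seq=274 A_ack=2015 B_seq=2015 B_ack=154
After event 4: A_seq=274 A_ack=2015 B_seq=2015 B_ack=274
After event 5: A_seq=274 A_ack=2015 B_seq=2015 B_ack=274

Answer: 274 2015 2015 274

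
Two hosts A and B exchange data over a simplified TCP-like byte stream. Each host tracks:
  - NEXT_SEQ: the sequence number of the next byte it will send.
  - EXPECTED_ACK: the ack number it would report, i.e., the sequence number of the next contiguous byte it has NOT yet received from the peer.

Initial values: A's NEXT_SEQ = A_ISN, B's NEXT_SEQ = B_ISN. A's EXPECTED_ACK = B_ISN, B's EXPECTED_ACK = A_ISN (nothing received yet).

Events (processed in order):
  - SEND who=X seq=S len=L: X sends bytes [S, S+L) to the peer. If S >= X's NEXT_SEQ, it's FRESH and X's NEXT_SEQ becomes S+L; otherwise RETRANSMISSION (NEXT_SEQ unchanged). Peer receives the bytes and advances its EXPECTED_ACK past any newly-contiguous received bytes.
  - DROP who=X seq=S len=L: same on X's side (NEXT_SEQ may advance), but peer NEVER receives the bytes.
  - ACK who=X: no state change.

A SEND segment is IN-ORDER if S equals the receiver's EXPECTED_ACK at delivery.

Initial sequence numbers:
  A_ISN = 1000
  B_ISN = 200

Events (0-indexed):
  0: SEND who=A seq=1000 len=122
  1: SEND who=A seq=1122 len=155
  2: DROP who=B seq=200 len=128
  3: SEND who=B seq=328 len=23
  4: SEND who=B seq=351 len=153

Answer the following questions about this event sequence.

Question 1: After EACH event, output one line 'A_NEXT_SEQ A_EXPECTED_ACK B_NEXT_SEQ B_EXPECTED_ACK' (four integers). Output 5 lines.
1122 200 200 1122
1277 200 200 1277
1277 200 328 1277
1277 200 351 1277
1277 200 504 1277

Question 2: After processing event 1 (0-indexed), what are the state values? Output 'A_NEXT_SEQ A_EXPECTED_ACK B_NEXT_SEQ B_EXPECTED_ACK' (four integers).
After event 0: A_seq=1122 A_ack=200 B_seq=200 B_ack=1122
After event 1: A_seq=1277 A_ack=200 B_seq=200 B_ack=1277

1277 200 200 1277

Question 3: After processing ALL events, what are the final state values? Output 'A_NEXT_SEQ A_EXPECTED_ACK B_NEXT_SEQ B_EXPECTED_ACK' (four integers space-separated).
After event 0: A_seq=1122 A_ack=200 B_seq=200 B_ack=1122
After event 1: A_seq=1277 A_ack=200 B_seq=200 B_ack=1277
After event 2: A_seq=1277 A_ack=200 B_seq=328 B_ack=1277
After event 3: A_seq=1277 A_ack=200 B_seq=351 B_ack=1277
After event 4: A_seq=1277 A_ack=200 B_seq=504 B_ack=1277

Answer: 1277 200 504 1277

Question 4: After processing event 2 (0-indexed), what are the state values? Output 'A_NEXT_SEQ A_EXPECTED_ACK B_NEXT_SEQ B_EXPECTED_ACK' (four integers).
After event 0: A_seq=1122 A_ack=200 B_seq=200 B_ack=1122
After event 1: A_seq=1277 A_ack=200 B_seq=200 B_ack=1277
After event 2: A_seq=1277 A_ack=200 B_seq=328 B_ack=1277

1277 200 328 1277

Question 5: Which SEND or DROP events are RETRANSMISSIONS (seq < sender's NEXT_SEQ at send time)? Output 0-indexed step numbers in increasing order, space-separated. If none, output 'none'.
Step 0: SEND seq=1000 -> fresh
Step 1: SEND seq=1122 -> fresh
Step 2: DROP seq=200 -> fresh
Step 3: SEND seq=328 -> fresh
Step 4: SEND seq=351 -> fresh

Answer: none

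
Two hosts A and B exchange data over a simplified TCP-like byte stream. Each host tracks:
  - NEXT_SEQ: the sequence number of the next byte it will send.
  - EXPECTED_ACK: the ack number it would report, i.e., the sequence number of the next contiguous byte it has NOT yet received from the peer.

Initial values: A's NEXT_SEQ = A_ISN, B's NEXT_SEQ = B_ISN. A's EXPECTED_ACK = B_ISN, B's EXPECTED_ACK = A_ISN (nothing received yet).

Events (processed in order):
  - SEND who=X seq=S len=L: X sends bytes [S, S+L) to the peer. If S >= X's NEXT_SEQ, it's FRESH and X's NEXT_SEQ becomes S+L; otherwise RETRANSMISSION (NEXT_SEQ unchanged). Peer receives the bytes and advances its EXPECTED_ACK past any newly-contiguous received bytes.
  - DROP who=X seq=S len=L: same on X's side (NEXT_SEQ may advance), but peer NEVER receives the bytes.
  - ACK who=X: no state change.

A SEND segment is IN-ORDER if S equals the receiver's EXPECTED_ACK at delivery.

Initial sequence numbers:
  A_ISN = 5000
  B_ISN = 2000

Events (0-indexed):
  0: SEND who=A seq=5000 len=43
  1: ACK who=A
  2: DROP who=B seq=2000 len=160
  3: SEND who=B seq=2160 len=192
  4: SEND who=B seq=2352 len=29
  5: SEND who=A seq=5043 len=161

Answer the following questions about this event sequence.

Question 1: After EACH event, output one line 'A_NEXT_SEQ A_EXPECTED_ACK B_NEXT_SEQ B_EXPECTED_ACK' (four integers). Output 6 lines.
5043 2000 2000 5043
5043 2000 2000 5043
5043 2000 2160 5043
5043 2000 2352 5043
5043 2000 2381 5043
5204 2000 2381 5204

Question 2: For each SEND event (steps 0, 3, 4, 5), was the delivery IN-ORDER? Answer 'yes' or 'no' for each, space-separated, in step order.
Answer: yes no no yes

Derivation:
Step 0: SEND seq=5000 -> in-order
Step 3: SEND seq=2160 -> out-of-order
Step 4: SEND seq=2352 -> out-of-order
Step 5: SEND seq=5043 -> in-order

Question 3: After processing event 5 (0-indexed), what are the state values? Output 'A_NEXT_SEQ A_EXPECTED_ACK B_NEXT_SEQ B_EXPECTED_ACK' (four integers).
After event 0: A_seq=5043 A_ack=2000 B_seq=2000 B_ack=5043
After event 1: A_seq=5043 A_ack=2000 B_seq=2000 B_ack=5043
After event 2: A_seq=5043 A_ack=2000 B_seq=2160 B_ack=5043
After event 3: A_seq=5043 A_ack=2000 B_seq=2352 B_ack=5043
After event 4: A_seq=5043 A_ack=2000 B_seq=2381 B_ack=5043
After event 5: A_seq=5204 A_ack=2000 B_seq=2381 B_ack=5204

5204 2000 2381 5204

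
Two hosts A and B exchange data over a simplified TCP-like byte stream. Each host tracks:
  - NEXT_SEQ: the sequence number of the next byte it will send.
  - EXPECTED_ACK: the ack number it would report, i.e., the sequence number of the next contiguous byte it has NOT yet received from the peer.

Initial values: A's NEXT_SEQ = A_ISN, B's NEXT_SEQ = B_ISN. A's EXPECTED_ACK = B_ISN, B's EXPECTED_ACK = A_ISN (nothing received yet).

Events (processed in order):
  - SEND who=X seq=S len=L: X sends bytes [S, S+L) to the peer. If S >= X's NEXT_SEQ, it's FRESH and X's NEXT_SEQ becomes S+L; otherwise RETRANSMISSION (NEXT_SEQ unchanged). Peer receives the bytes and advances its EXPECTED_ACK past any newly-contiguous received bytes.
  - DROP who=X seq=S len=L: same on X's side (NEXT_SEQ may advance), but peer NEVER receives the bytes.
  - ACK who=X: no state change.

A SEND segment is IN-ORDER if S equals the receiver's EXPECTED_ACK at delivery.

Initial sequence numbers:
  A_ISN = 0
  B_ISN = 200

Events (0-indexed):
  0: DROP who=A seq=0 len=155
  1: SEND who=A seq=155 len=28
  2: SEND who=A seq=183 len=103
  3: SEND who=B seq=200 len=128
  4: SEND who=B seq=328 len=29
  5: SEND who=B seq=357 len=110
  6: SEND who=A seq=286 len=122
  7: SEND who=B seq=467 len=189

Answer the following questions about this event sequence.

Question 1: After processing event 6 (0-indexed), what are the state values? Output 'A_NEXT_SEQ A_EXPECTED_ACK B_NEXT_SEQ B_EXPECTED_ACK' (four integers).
After event 0: A_seq=155 A_ack=200 B_seq=200 B_ack=0
After event 1: A_seq=183 A_ack=200 B_seq=200 B_ack=0
After event 2: A_seq=286 A_ack=200 B_seq=200 B_ack=0
After event 3: A_seq=286 A_ack=328 B_seq=328 B_ack=0
After event 4: A_seq=286 A_ack=357 B_seq=357 B_ack=0
After event 5: A_seq=286 A_ack=467 B_seq=467 B_ack=0
After event 6: A_seq=408 A_ack=467 B_seq=467 B_ack=0

408 467 467 0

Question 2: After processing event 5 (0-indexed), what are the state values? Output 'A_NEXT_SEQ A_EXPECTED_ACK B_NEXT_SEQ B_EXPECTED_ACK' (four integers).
After event 0: A_seq=155 A_ack=200 B_seq=200 B_ack=0
After event 1: A_seq=183 A_ack=200 B_seq=200 B_ack=0
After event 2: A_seq=286 A_ack=200 B_seq=200 B_ack=0
After event 3: A_seq=286 A_ack=328 B_seq=328 B_ack=0
After event 4: A_seq=286 A_ack=357 B_seq=357 B_ack=0
After event 5: A_seq=286 A_ack=467 B_seq=467 B_ack=0

286 467 467 0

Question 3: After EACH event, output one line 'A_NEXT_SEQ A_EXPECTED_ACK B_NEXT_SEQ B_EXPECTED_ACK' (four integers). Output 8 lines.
155 200 200 0
183 200 200 0
286 200 200 0
286 328 328 0
286 357 357 0
286 467 467 0
408 467 467 0
408 656 656 0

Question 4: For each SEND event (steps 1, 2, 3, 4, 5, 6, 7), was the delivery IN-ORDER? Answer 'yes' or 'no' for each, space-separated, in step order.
Answer: no no yes yes yes no yes

Derivation:
Step 1: SEND seq=155 -> out-of-order
Step 2: SEND seq=183 -> out-of-order
Step 3: SEND seq=200 -> in-order
Step 4: SEND seq=328 -> in-order
Step 5: SEND seq=357 -> in-order
Step 6: SEND seq=286 -> out-of-order
Step 7: SEND seq=467 -> in-order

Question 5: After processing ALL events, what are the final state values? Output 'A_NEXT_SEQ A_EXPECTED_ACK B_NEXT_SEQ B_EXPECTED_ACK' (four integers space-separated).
After event 0: A_seq=155 A_ack=200 B_seq=200 B_ack=0
After event 1: A_seq=183 A_ack=200 B_seq=200 B_ack=0
After event 2: A_seq=286 A_ack=200 B_seq=200 B_ack=0
After event 3: A_seq=286 A_ack=328 B_seq=328 B_ack=0
After event 4: A_seq=286 A_ack=357 B_seq=357 B_ack=0
After event 5: A_seq=286 A_ack=467 B_seq=467 B_ack=0
After event 6: A_seq=408 A_ack=467 B_seq=467 B_ack=0
After event 7: A_seq=408 A_ack=656 B_seq=656 B_ack=0

Answer: 408 656 656 0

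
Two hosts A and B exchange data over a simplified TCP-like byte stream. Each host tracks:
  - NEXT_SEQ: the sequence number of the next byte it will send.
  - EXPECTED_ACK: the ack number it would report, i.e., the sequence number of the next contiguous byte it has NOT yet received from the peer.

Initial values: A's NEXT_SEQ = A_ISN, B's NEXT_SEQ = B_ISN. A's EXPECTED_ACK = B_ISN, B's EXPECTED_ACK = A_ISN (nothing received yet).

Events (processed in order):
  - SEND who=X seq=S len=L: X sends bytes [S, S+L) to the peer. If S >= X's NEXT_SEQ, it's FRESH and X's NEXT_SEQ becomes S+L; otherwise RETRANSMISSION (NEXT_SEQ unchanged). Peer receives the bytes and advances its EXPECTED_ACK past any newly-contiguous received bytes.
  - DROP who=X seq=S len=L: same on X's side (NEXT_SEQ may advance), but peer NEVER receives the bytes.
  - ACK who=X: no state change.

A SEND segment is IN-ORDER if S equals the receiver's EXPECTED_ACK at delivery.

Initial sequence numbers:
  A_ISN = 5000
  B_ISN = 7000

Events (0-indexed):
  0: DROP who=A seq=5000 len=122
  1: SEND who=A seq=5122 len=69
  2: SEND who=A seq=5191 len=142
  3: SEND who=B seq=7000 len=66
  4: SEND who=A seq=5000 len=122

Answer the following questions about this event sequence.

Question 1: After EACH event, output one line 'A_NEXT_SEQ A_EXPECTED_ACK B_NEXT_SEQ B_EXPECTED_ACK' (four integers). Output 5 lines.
5122 7000 7000 5000
5191 7000 7000 5000
5333 7000 7000 5000
5333 7066 7066 5000
5333 7066 7066 5333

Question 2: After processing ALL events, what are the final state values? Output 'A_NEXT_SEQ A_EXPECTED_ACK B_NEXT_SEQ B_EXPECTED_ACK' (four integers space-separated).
After event 0: A_seq=5122 A_ack=7000 B_seq=7000 B_ack=5000
After event 1: A_seq=5191 A_ack=7000 B_seq=7000 B_ack=5000
After event 2: A_seq=5333 A_ack=7000 B_seq=7000 B_ack=5000
After event 3: A_seq=5333 A_ack=7066 B_seq=7066 B_ack=5000
After event 4: A_seq=5333 A_ack=7066 B_seq=7066 B_ack=5333

Answer: 5333 7066 7066 5333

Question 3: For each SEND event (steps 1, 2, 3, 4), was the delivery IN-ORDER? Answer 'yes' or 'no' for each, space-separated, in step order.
Answer: no no yes yes

Derivation:
Step 1: SEND seq=5122 -> out-of-order
Step 2: SEND seq=5191 -> out-of-order
Step 3: SEND seq=7000 -> in-order
Step 4: SEND seq=5000 -> in-order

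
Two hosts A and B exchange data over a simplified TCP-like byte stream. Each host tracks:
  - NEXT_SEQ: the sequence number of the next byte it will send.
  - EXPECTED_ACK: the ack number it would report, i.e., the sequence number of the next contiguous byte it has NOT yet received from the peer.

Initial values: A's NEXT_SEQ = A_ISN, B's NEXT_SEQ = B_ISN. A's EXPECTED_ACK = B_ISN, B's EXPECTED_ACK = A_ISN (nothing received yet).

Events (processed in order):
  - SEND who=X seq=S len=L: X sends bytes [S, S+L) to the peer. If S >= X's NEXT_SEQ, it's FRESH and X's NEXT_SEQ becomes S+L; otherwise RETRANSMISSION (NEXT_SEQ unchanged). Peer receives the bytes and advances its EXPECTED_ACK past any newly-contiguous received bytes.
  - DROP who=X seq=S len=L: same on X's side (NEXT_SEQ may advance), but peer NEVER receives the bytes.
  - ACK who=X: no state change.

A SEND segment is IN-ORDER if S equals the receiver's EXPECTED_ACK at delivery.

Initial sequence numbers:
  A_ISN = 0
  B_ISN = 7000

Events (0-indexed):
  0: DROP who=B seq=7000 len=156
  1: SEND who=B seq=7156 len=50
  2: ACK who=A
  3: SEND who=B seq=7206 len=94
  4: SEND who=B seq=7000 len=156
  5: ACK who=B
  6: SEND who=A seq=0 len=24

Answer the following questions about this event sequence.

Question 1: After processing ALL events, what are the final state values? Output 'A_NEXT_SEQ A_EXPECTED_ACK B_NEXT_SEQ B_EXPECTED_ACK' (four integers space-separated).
Answer: 24 7300 7300 24

Derivation:
After event 0: A_seq=0 A_ack=7000 B_seq=7156 B_ack=0
After event 1: A_seq=0 A_ack=7000 B_seq=7206 B_ack=0
After event 2: A_seq=0 A_ack=7000 B_seq=7206 B_ack=0
After event 3: A_seq=0 A_ack=7000 B_seq=7300 B_ack=0
After event 4: A_seq=0 A_ack=7300 B_seq=7300 B_ack=0
After event 5: A_seq=0 A_ack=7300 B_seq=7300 B_ack=0
After event 6: A_seq=24 A_ack=7300 B_seq=7300 B_ack=24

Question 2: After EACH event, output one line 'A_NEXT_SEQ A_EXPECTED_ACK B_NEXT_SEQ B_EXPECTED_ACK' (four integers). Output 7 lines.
0 7000 7156 0
0 7000 7206 0
0 7000 7206 0
0 7000 7300 0
0 7300 7300 0
0 7300 7300 0
24 7300 7300 24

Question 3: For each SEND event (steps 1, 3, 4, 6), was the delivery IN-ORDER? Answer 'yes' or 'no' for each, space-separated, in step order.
Step 1: SEND seq=7156 -> out-of-order
Step 3: SEND seq=7206 -> out-of-order
Step 4: SEND seq=7000 -> in-order
Step 6: SEND seq=0 -> in-order

Answer: no no yes yes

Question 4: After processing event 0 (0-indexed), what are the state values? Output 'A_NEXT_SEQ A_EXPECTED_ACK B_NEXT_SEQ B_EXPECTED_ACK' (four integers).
After event 0: A_seq=0 A_ack=7000 B_seq=7156 B_ack=0

0 7000 7156 0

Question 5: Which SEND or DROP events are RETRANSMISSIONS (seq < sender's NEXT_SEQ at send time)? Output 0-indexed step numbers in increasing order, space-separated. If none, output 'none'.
Step 0: DROP seq=7000 -> fresh
Step 1: SEND seq=7156 -> fresh
Step 3: SEND seq=7206 -> fresh
Step 4: SEND seq=7000 -> retransmit
Step 6: SEND seq=0 -> fresh

Answer: 4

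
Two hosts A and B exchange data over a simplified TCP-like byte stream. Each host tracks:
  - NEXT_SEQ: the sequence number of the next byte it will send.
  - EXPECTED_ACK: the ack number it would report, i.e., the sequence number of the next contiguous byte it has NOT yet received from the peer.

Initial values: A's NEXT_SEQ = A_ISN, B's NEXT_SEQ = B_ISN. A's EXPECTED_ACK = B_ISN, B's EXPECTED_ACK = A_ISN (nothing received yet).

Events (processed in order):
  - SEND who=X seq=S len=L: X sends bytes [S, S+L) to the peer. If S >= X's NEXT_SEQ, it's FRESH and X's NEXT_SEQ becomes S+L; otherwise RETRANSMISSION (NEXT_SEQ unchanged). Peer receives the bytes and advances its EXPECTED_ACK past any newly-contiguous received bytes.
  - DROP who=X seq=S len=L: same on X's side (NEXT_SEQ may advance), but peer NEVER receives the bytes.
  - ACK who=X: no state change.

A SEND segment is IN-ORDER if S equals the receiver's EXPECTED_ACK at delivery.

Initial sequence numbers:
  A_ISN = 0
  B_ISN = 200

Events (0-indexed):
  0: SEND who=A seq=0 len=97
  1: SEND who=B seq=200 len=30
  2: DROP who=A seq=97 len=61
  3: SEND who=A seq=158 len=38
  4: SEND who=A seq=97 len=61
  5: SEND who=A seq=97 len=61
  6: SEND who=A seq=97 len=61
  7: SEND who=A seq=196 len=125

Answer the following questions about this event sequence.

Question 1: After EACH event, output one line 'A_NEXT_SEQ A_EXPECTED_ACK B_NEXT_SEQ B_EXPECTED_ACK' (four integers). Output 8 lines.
97 200 200 97
97 230 230 97
158 230 230 97
196 230 230 97
196 230 230 196
196 230 230 196
196 230 230 196
321 230 230 321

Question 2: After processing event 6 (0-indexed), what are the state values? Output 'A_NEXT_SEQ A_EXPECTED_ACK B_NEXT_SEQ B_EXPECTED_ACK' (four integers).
After event 0: A_seq=97 A_ack=200 B_seq=200 B_ack=97
After event 1: A_seq=97 A_ack=230 B_seq=230 B_ack=97
After event 2: A_seq=158 A_ack=230 B_seq=230 B_ack=97
After event 3: A_seq=196 A_ack=230 B_seq=230 B_ack=97
After event 4: A_seq=196 A_ack=230 B_seq=230 B_ack=196
After event 5: A_seq=196 A_ack=230 B_seq=230 B_ack=196
After event 6: A_seq=196 A_ack=230 B_seq=230 B_ack=196

196 230 230 196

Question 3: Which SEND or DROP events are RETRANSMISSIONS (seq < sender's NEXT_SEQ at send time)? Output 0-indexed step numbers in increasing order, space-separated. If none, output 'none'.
Step 0: SEND seq=0 -> fresh
Step 1: SEND seq=200 -> fresh
Step 2: DROP seq=97 -> fresh
Step 3: SEND seq=158 -> fresh
Step 4: SEND seq=97 -> retransmit
Step 5: SEND seq=97 -> retransmit
Step 6: SEND seq=97 -> retransmit
Step 7: SEND seq=196 -> fresh

Answer: 4 5 6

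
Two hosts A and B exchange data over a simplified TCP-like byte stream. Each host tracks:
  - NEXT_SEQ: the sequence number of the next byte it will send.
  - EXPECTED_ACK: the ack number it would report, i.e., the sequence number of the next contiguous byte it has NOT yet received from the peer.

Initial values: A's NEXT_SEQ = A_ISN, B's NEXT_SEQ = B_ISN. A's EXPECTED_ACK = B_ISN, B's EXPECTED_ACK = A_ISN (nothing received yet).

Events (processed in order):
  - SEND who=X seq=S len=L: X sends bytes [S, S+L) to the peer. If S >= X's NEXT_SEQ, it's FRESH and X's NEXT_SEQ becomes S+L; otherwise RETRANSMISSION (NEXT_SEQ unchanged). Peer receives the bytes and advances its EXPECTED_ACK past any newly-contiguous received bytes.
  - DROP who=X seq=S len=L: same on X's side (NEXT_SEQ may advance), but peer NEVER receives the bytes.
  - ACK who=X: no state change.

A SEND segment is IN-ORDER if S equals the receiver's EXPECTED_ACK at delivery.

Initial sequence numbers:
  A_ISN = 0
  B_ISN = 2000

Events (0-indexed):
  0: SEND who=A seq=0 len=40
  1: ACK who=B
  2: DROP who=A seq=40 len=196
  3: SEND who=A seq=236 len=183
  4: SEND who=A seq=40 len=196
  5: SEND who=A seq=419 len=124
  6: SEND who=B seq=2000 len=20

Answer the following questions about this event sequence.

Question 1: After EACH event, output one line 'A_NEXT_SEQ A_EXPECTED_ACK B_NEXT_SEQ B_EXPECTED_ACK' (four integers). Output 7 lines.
40 2000 2000 40
40 2000 2000 40
236 2000 2000 40
419 2000 2000 40
419 2000 2000 419
543 2000 2000 543
543 2020 2020 543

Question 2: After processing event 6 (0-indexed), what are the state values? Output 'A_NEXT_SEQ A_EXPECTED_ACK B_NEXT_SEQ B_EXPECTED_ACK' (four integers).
After event 0: A_seq=40 A_ack=2000 B_seq=2000 B_ack=40
After event 1: A_seq=40 A_ack=2000 B_seq=2000 B_ack=40
After event 2: A_seq=236 A_ack=2000 B_seq=2000 B_ack=40
After event 3: A_seq=419 A_ack=2000 B_seq=2000 B_ack=40
After event 4: A_seq=419 A_ack=2000 B_seq=2000 B_ack=419
After event 5: A_seq=543 A_ack=2000 B_seq=2000 B_ack=543
After event 6: A_seq=543 A_ack=2020 B_seq=2020 B_ack=543

543 2020 2020 543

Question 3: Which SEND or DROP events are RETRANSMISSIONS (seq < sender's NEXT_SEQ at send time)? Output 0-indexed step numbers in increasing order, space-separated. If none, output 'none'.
Answer: 4

Derivation:
Step 0: SEND seq=0 -> fresh
Step 2: DROP seq=40 -> fresh
Step 3: SEND seq=236 -> fresh
Step 4: SEND seq=40 -> retransmit
Step 5: SEND seq=419 -> fresh
Step 6: SEND seq=2000 -> fresh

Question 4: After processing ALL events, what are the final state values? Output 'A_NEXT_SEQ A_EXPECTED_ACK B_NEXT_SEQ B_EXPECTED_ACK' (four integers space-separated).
Answer: 543 2020 2020 543

Derivation:
After event 0: A_seq=40 A_ack=2000 B_seq=2000 B_ack=40
After event 1: A_seq=40 A_ack=2000 B_seq=2000 B_ack=40
After event 2: A_seq=236 A_ack=2000 B_seq=2000 B_ack=40
After event 3: A_seq=419 A_ack=2000 B_seq=2000 B_ack=40
After event 4: A_seq=419 A_ack=2000 B_seq=2000 B_ack=419
After event 5: A_seq=543 A_ack=2000 B_seq=2000 B_ack=543
After event 6: A_seq=543 A_ack=2020 B_seq=2020 B_ack=543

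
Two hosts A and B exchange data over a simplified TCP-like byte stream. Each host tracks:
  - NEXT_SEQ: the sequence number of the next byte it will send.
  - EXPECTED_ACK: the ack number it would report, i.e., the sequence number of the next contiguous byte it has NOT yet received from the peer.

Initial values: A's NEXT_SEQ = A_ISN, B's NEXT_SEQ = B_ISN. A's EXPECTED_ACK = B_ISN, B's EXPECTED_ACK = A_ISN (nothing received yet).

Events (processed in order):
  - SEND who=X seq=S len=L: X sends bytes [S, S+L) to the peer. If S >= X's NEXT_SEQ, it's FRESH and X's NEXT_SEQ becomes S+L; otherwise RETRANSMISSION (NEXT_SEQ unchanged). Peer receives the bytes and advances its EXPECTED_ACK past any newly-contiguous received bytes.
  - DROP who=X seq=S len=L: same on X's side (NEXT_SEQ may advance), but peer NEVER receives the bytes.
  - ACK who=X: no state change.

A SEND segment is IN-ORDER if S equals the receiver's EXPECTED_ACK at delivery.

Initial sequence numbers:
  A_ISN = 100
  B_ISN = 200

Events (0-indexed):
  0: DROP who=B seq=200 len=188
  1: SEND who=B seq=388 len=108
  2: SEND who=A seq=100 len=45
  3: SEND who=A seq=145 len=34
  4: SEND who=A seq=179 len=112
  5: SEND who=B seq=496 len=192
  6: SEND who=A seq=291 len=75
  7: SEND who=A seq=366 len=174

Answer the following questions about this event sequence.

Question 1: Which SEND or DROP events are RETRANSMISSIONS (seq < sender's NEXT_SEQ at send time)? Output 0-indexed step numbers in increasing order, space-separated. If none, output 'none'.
Answer: none

Derivation:
Step 0: DROP seq=200 -> fresh
Step 1: SEND seq=388 -> fresh
Step 2: SEND seq=100 -> fresh
Step 3: SEND seq=145 -> fresh
Step 4: SEND seq=179 -> fresh
Step 5: SEND seq=496 -> fresh
Step 6: SEND seq=291 -> fresh
Step 7: SEND seq=366 -> fresh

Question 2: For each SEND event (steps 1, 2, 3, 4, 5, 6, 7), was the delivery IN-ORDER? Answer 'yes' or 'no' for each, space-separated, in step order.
Answer: no yes yes yes no yes yes

Derivation:
Step 1: SEND seq=388 -> out-of-order
Step 2: SEND seq=100 -> in-order
Step 3: SEND seq=145 -> in-order
Step 4: SEND seq=179 -> in-order
Step 5: SEND seq=496 -> out-of-order
Step 6: SEND seq=291 -> in-order
Step 7: SEND seq=366 -> in-order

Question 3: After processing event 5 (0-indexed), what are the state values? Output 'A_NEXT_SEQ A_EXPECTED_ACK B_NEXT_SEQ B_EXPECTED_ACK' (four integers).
After event 0: A_seq=100 A_ack=200 B_seq=388 B_ack=100
After event 1: A_seq=100 A_ack=200 B_seq=496 B_ack=100
After event 2: A_seq=145 A_ack=200 B_seq=496 B_ack=145
After event 3: A_seq=179 A_ack=200 B_seq=496 B_ack=179
After event 4: A_seq=291 A_ack=200 B_seq=496 B_ack=291
After event 5: A_seq=291 A_ack=200 B_seq=688 B_ack=291

291 200 688 291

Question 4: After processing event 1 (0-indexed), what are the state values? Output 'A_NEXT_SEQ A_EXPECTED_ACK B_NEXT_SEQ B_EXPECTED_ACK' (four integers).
After event 0: A_seq=100 A_ack=200 B_seq=388 B_ack=100
After event 1: A_seq=100 A_ack=200 B_seq=496 B_ack=100

100 200 496 100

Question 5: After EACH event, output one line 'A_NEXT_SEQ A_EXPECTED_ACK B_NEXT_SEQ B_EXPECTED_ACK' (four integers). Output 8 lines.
100 200 388 100
100 200 496 100
145 200 496 145
179 200 496 179
291 200 496 291
291 200 688 291
366 200 688 366
540 200 688 540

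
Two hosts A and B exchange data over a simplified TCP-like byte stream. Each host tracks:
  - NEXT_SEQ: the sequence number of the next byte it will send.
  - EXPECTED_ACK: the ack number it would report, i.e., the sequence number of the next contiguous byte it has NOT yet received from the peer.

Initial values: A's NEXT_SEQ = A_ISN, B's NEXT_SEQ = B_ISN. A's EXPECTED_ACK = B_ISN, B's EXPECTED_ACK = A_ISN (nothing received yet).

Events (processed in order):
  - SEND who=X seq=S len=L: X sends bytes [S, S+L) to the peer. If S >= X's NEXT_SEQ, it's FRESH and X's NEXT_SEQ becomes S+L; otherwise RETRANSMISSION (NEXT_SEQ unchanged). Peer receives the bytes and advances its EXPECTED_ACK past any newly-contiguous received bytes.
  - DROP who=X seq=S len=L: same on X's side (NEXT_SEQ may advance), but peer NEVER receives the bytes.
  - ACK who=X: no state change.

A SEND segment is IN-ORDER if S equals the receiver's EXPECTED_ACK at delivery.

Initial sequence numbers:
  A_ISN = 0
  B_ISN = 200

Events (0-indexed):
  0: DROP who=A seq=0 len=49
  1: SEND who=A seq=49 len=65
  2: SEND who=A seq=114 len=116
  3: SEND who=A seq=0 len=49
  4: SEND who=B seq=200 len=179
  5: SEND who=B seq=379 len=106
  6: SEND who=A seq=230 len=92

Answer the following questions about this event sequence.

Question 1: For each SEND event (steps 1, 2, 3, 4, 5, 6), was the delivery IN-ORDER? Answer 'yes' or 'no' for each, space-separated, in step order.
Step 1: SEND seq=49 -> out-of-order
Step 2: SEND seq=114 -> out-of-order
Step 3: SEND seq=0 -> in-order
Step 4: SEND seq=200 -> in-order
Step 5: SEND seq=379 -> in-order
Step 6: SEND seq=230 -> in-order

Answer: no no yes yes yes yes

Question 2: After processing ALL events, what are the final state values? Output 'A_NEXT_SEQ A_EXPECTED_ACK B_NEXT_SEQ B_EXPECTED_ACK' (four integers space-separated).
Answer: 322 485 485 322

Derivation:
After event 0: A_seq=49 A_ack=200 B_seq=200 B_ack=0
After event 1: A_seq=114 A_ack=200 B_seq=200 B_ack=0
After event 2: A_seq=230 A_ack=200 B_seq=200 B_ack=0
After event 3: A_seq=230 A_ack=200 B_seq=200 B_ack=230
After event 4: A_seq=230 A_ack=379 B_seq=379 B_ack=230
After event 5: A_seq=230 A_ack=485 B_seq=485 B_ack=230
After event 6: A_seq=322 A_ack=485 B_seq=485 B_ack=322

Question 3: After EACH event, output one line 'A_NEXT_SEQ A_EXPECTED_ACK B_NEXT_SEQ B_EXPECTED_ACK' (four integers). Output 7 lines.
49 200 200 0
114 200 200 0
230 200 200 0
230 200 200 230
230 379 379 230
230 485 485 230
322 485 485 322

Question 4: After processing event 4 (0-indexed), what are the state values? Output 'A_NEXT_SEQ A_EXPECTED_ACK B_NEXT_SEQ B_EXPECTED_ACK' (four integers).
After event 0: A_seq=49 A_ack=200 B_seq=200 B_ack=0
After event 1: A_seq=114 A_ack=200 B_seq=200 B_ack=0
After event 2: A_seq=230 A_ack=200 B_seq=200 B_ack=0
After event 3: A_seq=230 A_ack=200 B_seq=200 B_ack=230
After event 4: A_seq=230 A_ack=379 B_seq=379 B_ack=230

230 379 379 230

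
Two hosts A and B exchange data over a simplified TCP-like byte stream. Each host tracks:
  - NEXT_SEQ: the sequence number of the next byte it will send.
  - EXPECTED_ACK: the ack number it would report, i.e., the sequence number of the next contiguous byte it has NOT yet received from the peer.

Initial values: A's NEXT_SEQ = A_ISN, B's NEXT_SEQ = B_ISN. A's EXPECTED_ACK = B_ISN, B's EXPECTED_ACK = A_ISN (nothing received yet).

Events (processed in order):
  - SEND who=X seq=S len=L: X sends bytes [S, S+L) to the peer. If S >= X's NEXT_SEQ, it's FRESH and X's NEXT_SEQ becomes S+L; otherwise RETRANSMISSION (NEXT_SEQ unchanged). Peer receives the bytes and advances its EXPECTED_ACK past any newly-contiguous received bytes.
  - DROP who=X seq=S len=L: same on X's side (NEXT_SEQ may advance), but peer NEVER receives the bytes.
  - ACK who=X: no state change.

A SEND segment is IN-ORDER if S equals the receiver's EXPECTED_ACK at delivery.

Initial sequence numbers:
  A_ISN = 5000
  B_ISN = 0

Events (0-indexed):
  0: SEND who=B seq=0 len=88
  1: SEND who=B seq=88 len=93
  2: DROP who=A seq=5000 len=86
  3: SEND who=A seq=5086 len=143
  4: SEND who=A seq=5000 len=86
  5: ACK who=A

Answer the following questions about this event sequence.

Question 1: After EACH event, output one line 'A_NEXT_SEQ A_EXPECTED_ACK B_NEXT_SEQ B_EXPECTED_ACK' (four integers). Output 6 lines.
5000 88 88 5000
5000 181 181 5000
5086 181 181 5000
5229 181 181 5000
5229 181 181 5229
5229 181 181 5229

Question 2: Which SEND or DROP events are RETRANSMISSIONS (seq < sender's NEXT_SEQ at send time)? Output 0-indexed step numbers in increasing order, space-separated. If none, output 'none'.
Answer: 4

Derivation:
Step 0: SEND seq=0 -> fresh
Step 1: SEND seq=88 -> fresh
Step 2: DROP seq=5000 -> fresh
Step 3: SEND seq=5086 -> fresh
Step 4: SEND seq=5000 -> retransmit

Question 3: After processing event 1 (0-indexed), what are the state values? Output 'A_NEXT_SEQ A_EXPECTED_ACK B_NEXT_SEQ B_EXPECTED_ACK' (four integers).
After event 0: A_seq=5000 A_ack=88 B_seq=88 B_ack=5000
After event 1: A_seq=5000 A_ack=181 B_seq=181 B_ack=5000

5000 181 181 5000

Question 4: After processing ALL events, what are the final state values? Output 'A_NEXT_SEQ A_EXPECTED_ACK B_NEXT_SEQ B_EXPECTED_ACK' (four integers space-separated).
After event 0: A_seq=5000 A_ack=88 B_seq=88 B_ack=5000
After event 1: A_seq=5000 A_ack=181 B_seq=181 B_ack=5000
After event 2: A_seq=5086 A_ack=181 B_seq=181 B_ack=5000
After event 3: A_seq=5229 A_ack=181 B_seq=181 B_ack=5000
After event 4: A_seq=5229 A_ack=181 B_seq=181 B_ack=5229
After event 5: A_seq=5229 A_ack=181 B_seq=181 B_ack=5229

Answer: 5229 181 181 5229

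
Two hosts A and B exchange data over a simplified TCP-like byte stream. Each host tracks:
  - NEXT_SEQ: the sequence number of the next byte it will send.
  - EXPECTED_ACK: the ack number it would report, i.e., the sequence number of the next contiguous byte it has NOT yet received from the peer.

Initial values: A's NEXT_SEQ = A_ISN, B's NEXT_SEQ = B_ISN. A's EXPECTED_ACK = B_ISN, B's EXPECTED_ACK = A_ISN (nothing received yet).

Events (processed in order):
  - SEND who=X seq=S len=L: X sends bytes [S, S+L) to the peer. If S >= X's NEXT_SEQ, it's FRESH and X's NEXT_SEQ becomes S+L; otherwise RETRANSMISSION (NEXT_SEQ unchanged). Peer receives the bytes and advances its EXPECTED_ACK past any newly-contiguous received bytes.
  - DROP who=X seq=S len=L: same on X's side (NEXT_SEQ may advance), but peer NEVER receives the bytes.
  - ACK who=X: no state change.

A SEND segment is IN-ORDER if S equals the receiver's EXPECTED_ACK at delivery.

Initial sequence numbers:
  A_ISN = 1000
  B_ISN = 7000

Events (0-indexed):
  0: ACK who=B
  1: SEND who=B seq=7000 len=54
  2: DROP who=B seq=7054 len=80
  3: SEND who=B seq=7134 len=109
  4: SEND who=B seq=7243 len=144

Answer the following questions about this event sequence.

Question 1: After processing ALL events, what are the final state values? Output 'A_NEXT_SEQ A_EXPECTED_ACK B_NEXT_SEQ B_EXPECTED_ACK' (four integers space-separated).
Answer: 1000 7054 7387 1000

Derivation:
After event 0: A_seq=1000 A_ack=7000 B_seq=7000 B_ack=1000
After event 1: A_seq=1000 A_ack=7054 B_seq=7054 B_ack=1000
After event 2: A_seq=1000 A_ack=7054 B_seq=7134 B_ack=1000
After event 3: A_seq=1000 A_ack=7054 B_seq=7243 B_ack=1000
After event 4: A_seq=1000 A_ack=7054 B_seq=7387 B_ack=1000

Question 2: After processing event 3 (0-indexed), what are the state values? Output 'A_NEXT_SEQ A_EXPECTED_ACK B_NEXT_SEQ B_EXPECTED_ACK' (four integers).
After event 0: A_seq=1000 A_ack=7000 B_seq=7000 B_ack=1000
After event 1: A_seq=1000 A_ack=7054 B_seq=7054 B_ack=1000
After event 2: A_seq=1000 A_ack=7054 B_seq=7134 B_ack=1000
After event 3: A_seq=1000 A_ack=7054 B_seq=7243 B_ack=1000

1000 7054 7243 1000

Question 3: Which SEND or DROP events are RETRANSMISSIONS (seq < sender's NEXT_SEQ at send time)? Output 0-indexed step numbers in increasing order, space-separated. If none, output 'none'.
Step 1: SEND seq=7000 -> fresh
Step 2: DROP seq=7054 -> fresh
Step 3: SEND seq=7134 -> fresh
Step 4: SEND seq=7243 -> fresh

Answer: none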